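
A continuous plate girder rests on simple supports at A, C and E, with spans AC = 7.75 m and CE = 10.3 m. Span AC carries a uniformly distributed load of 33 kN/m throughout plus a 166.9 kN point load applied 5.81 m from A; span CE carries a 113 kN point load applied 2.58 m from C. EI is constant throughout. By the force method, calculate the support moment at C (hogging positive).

M_C = 306.6 kN·m

Take M_C as the redundant. Released structure: two simple spans AC and CE with a hinge at C.
Rotations at C on the released spans (each span's end-slope, ×1/EI):
  span AC: UDL 33: wL³/(24EI) = 640/EI
  span AC: point load 166.9 at a = 5.81: Pab(L + a)/(6LEI) = 548.6/EI
  span CE: point load 113 at a = 2.58: Pab(L + b)/(6LEI) = 656.3/EI
  relative rotation θ_0 = (1189 + 656.3)/EI = 1845/EI
A unit hogging moment at C produces rotation L₁/(3EI) + L₂/(3EI) = 6.017/EI.
Compatibility: M_C·(L₁+L₂)/(3EI) = θ_0, giving M_C = 306.6 kN·m (hogging).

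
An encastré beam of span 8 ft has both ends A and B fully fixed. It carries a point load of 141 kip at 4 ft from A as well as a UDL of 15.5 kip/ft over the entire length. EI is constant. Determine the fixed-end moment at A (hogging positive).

M_A = 223.7 kip·ft

Take the two fixed-end moments M_A, M_B as redundants; the released structure is the simple span AB.
Simple-span end rotations at A and B under the given loads:
  at A: point load 141 at a = 4: Pab(L + b)/(6LEI) = 564/EI
  at B: point load 141 at a = 4: Pab(L + a)/(6LEI) = 564/EI
  at A: UDL 15.5: wL³/(24EI) = 330.7/EI
  at B: UDL 15.5: wL³/(24EI) = 330.7/EI
  θ_A0 = 894.7/EI,  θ_B0 = 894.7/EI
Flexibility coefficients: a unit moment at one end gives L/(3EI) there and L/(6EI) at the far end, so f₁₁ = f₂₂ = 2.667/EI and f₁₂ = f₂₁ = 1.333/EI.
Compatibility — zero rotation at each built-in end:
  2.667 M_A + 1.333 M_B = 894.7
  1.333 M_A + 2.667 M_B = 894.7
Solving the pair gives M_A = 223.7 kip·ft and M_B = 223.7 kip·ft (hogging).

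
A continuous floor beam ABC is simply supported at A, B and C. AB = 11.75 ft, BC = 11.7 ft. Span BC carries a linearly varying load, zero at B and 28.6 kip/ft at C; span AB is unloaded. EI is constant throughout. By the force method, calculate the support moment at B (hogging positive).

Release continuity at B by inserting a hinge; the redundant is the internal moment M_B. The primary structure is two simply-supported spans AB and BC.
Discontinuity in slope at B on the released structure — sum the simple-span end rotations:
  span BC: triangular load, peak 28.6: 7w₀L³/(360EI) = 890.7/EI
  relative rotation θ_0 = (0 + 890.7)/EI = 890.7/EI
A unit hogging moment at B produces rotation L₁/(3EI) + L₂/(3EI) = 7.817/EI.
Compatibility: M_B·(L₁+L₂)/(3EI) = θ_0, giving M_B = 113.9 kip·ft (hogging).

M_B = 113.9 kip·ft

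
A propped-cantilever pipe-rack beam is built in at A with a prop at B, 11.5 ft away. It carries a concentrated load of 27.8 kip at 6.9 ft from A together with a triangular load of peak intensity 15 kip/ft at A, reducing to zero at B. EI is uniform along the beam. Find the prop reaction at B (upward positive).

Take the reaction at B as the redundant and release it; the primary structure is a cantilever fixed at A.
Downward deflection at the released point B due to the loads:
  point load 27.8 at a = 6.9: Pa²(3L − a)/(6EI) = 6088/EI
  triangular load, peak 15 at the fixed end: w₀L⁴/(30EI) = 8745/EI
  δ_0 = 14833/EI
Tip deflection under a unit load at B: L³/(3EI) = 507/EI.
The prop prevents deflection at B: R_B = δ_0/δ_{BB} = 14833/507 = 29.26 kip.

R_B = 29.26 kip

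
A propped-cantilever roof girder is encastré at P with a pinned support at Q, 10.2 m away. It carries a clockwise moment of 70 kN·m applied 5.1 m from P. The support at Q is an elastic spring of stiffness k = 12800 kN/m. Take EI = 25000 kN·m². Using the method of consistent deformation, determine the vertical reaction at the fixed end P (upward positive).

Choose R_Q as the redundant. The primary structure is the cantilever fixed at P.
Deflection at Q on the released cantilever, summing each load's contribution:
  clockwise couple 70 at a = 5.1: M₀a(2L − a)/(2EI) = 2731/EI
Tip deflection under a unit load at Q: L³/(3EI) = 353.7/EI.
With EI = 25000 kN·m²: δ_0 = 0.10924 m and δ_{QQ} = 0.014149 m/kN.
Compatibility — the spring shortens by R_Q/k under the reaction it provides: δ_0 − R_Q·δ_{QQ} = R_Q/k. With 1/k = 0.000078 m/kN, R_Q = δ_0 / (δ_{QQ} + 1/k) = 0.10924 / (0.014149 + 0.000078) = 7.678 kN.
Vertical equilibrium: R_P = ΣP − R_Q = 0 − 7.678 = -7.678 kN.

R_P = -7.678 kN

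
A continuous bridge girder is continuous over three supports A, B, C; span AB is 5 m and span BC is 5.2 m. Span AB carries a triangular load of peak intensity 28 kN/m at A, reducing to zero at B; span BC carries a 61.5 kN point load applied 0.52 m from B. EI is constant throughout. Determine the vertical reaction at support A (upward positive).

Release continuity at B by inserting a hinge; the redundant is the internal moment M_B. The primary structure is two simply-supported spans AB and BC.
Discontinuity in slope at B on the released structure — sum the simple-span end rotations:
  span AB: triangular load, peak 28: 7w₀L³/(360EI) = 68.06/EI
  span BC: point load 61.5 at a = 0.52: Pab(L + b)/(6LEI) = 47.39/EI
  relative rotation θ_0 = (68.06 + 47.39)/EI = 115.4/EI
A unit hogging moment at B produces rotation L₁/(3EI) + L₂/(3EI) = 3.4/EI.
Slope continuity at B: θ_0 = M_B·3.4/EI, so M_B = 115.4/3.4 = 33.96 kN·m (hogging).
Span AB, ΣM about A with M_B applied at B: R_B^{AB}·5 = 116.7 + 33.96, so R_B^{AB} = 30.12 kN and R_A = 70 − 30.12 = 39.88 kN.

R_A = 39.88 kN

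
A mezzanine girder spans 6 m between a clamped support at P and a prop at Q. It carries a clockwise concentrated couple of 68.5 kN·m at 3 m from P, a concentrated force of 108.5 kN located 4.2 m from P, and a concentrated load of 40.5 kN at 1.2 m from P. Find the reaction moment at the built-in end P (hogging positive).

Choose R_Q as the redundant. The primary structure is the cantilever fixed at P.
Free-end deflection of the primary structure under the applied loading (downward +):
  clockwise couple 68.5 at a = 3: M₀a(2L − a)/(2EI) = 924.8/EI
  point load 108.5 at a = 4.2: Pa²(3L − a)/(6EI) = 4402/EI
  point load 40.5 at a = 1.2: Pa²(3L − a)/(6EI) = 163.3/EI
  δ_0 = 5490/EI
Tip deflection under a unit load at Q: L³/(3EI) = 72/EI.
The prop prevents deflection at Q: R_Q = δ_0/δ_{QQ} = 5490/72 = 76.25 kN.
Moment equilibrium about P: M_P = Σ(load moments about P) − R_Q·L = 572.8 − 76.25×6 = 115.3 kN·m.

M_P = 115.3 kN·m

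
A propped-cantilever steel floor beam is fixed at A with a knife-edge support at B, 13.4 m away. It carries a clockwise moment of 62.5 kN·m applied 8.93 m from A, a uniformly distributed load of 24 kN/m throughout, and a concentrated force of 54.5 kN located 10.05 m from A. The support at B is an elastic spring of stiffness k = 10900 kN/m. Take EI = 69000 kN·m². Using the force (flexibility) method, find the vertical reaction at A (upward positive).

R_A = 216.1 kN

Take the reaction at B as the redundant and release it; the primary structure is a cantilever fixed at A.
Free-end deflection of the primary structure under the applied loading (downward +):
  clockwise couple 62.5 at a = 8.93: M₀a(2L − a)/(2EI) = 4987/EI
  UDL 24: wL⁴/(8EI) = 96725/EI
  point load 54.5 at a = 10.05: Pa²(3L − a)/(6EI) = 27661/EI
  δ_0 = 129373/EI
Flexibility coefficient — unit upward force at B: δ_{BB} = L³/(3EI) = 802/EI.
With EI = 69000 kN·m²: δ_0 = 1.875 m and δ_{BB} = 0.011624 m/kN.
Compatibility — the spring shortens by R_B/k under the reaction it provides: δ_0 − R_B·δ_{BB} = R_B/k. With 1/k = 0.000092 m/kN, R_B = δ_0 / (δ_{BB} + 1/k) = 1.875 / (0.011624 + 0.000092) = 160 kN.
Vertical equilibrium: R_A = ΣP − R_B = 376.1 − 160 = 216.1 kN.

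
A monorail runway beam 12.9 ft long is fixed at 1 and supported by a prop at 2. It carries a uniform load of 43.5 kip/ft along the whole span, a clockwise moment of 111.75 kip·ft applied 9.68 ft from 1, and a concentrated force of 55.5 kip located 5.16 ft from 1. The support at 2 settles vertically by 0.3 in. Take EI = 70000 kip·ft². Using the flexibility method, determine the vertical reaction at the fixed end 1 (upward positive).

R_1 = 384.9 kip

Release the roller at 2. Primary structure: cantilever fixed at 1.
Primary-structure tip deflection at 2 by superposition:
  UDL 43.5: wL⁴/(8EI) = 150577/EI
  clockwise couple 111.75 at a = 9.68: M₀a(2L − a)/(2EI) = 8719/EI
  point load 55.5 at a = 5.16: Pa²(3L − a)/(6EI) = 8260/EI
  δ_0 = 167556/EI
Tip deflection under a unit load at 2: L³/(3EI) = 715.6/EI.
With EI = 70000 kip·ft²: δ_0 = 2.3937 ft and δ_{22} = 0.010222 ft/kip.
Compatibility — the beam at 2 must follow the support down by 0.025 ft: δ_0 − R_2·δ_{22} = 0.025, so R_2 = (2.3937 − 0.025)/0.010222 = 231.7 kip.
Vertical equilibrium: R_1 = ΣP − R_2 = 616.6 − 231.7 = 384.9 kip.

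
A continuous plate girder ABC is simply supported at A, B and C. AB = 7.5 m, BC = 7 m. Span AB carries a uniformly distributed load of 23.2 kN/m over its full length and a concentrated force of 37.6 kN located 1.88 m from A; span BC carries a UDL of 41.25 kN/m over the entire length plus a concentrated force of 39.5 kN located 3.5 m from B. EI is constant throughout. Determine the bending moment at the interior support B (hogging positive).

M_B = 248.5 kN·m

Release continuity at B by inserting a hinge; the redundant is the internal moment M_B. The primary structure is two simply-supported spans AB and BC.
Rotations at B on the released spans (each span's end-slope, ×1/EI):
  span AB: UDL 23.2: wL³/(24EI) = 407.8/EI
  span AB: point load 37.6 at a = 1.88: Pab(L + a)/(6LEI) = 82.81/EI
  span BC: UDL 41.25: wL³/(24EI) = 589.5/EI
  span BC: point load 39.5 at a = 3.5: Pab(L + b)/(6LEI) = 121/EI
  relative rotation θ_0 = (490.6 + 710.5)/EI = 1201/EI
A unit hogging moment at B produces rotation L₁/(3EI) + L₂/(3EI) = 4.833/EI.
Slope continuity at B: θ_0 = M_B·4.833/EI, so M_B = 1201/4.833 = 248.5 kN·m (hogging).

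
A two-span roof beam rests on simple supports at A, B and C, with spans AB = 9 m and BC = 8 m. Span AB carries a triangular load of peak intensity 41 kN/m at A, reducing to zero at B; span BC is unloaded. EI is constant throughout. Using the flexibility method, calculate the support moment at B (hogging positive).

M_B = 102.6 kN·m

Take M_B as the redundant. Released structure: two simple spans AB and BC with a hinge at B.
Rotations at B on the released spans (each span's end-slope, ×1/EI):
  span AB: triangular load, peak 41: 7w₀L³/(360EI) = 581.2/EI
  relative rotation θ_0 = (581.2 + 0)/EI = 581.2/EI
A unit hogging moment at B produces rotation L₁/(3EI) + L₂/(3EI) = 5.667/EI.
Slope continuity at B: θ_0 = M_B·5.667/EI, so M_B = 581.2/5.667 = 102.6 kN·m (hogging).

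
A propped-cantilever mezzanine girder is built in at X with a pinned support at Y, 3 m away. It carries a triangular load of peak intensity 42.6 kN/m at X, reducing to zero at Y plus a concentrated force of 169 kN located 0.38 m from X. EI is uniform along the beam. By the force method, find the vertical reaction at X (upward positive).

Release the roller at Y. Primary structure: cantilever fixed at X.
Deflection at Y on the released cantilever, summing each load's contribution:
  triangular load, peak 42.6 at the fixed end: w₀L⁴/(30EI) = 115/EI
  point load 169 at a = 0.38: Pa²(3L − a)/(6EI) = 35.06/EI
  δ_0 = 150.1/EI
Tip deflection under a unit load at Y: L³/(3EI) = 9/EI.
The prop prevents deflection at Y: R_Y = δ_0/δ_{YY} = 150.1/9 = 16.68 kN.
Vertical equilibrium: R_X = ΣP − R_Y = 232.9 − 16.68 = 216.2 kN.

R_X = 216.2 kN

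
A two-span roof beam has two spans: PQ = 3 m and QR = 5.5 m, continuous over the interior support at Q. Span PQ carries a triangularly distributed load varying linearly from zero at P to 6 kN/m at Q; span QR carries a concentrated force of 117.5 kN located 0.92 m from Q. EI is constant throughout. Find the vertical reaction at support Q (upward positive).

R_Q = 132 kN

Take M_Q as the redundant. Released structure: two simple spans PQ and QR with a hinge at Q.
End slopes at the hinge Q, treating each span as simply supported:
  span PQ: triangular load, peak 6: w₀L³/(45EI) = 3.6/EI
  span QR: point load 117.5 at a = 0.92: Pab(L + b)/(6LEI) = 151.2/EI
  relative rotation θ_0 = (3.6 + 151.2)/EI = 154.8/EI
A unit hogging moment at Q produces rotation L₁/(3EI) + L₂/(3EI) = 2.833/EI.
Slope continuity at Q: θ_0 = M_Q·2.833/EI, so M_Q = 154.8/2.833 = 54.65 kN·m (hogging).
Span PQ, ΣM about P with M_Q applied at Q: R_Q^{PQ}·3 = 18 + 54.65, so R_Q^{PQ} = 24.22 kN and R_P = 9 − 24.22 = -15.22 kN.
Span QR, ΣM about R: R_Q^{QR}·5.5 = 538.1 + 54.65, so R_Q^{QR} = 107.8 kN and R_R = 117.5 − 107.8 = 9.719 kN.
R_Q = 24.22 + 107.8 = 132 kN.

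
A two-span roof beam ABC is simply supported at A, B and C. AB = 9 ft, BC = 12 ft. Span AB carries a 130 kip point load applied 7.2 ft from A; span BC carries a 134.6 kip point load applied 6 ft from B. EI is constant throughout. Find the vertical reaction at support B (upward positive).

R_B = 219 kip

Take M_B as the redundant. Released structure: two simple spans AB and BC with a hinge at B.
Rotations at B on the released spans (each span's end-slope, ×1/EI):
  span AB: point load 130 at a = 7.2: Pab(L + a)/(6LEI) = 505.4/EI
  span BC: point load 134.6 at a = 6: Pab(L + b)/(6LEI) = 1211/EI
  relative rotation θ_0 = (505.4 + 1211)/EI = 1717/EI
A unit hogging moment at B produces rotation L₁/(3EI) + L₂/(3EI) = 7/EI.
Slope continuity at B: θ_0 = M_B·7/EI, so M_B = 1717/7 = 245.3 kip·ft (hogging).
Span AB, ΣM about A with M_B applied at B: R_B^{AB}·9 = 936 + 245.3, so R_B^{AB} = 131.3 kip and R_A = 130 − 131.3 = -1.251 kip.
Span BC, ΣM about C: R_B^{BC}·12 = 807.6 + 245.3, so R_B^{BC} = 87.74 kip and R_C = 134.6 − 87.74 = 46.86 kip.
R_B = 131.3 + 87.74 = 219 kip.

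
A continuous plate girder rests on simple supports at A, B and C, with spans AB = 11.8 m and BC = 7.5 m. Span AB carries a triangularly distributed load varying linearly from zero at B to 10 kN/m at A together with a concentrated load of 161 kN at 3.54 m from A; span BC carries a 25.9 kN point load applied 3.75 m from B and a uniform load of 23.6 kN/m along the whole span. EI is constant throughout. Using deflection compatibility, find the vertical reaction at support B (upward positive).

R_B = 232 kN

Insert a hinge at B; M_B is the redundant, and each span becomes simply supported.
End slopes at the hinge B, treating each span as simply supported:
  span AB: triangular load, peak 10: 7w₀L³/(360EI) = 319.5/EI
  span AB: point load 161 at a = 3.54: Pab(L + a)/(6LEI) = 1020/EI
  span BC: point load 25.9 at a = 3.75: Pab(L + b)/(6LEI) = 91.05/EI
  span BC: UDL 23.6: wL³/(24EI) = 414.8/EI
  relative rotation θ_0 = (1339 + 505.9)/EI = 1845/EI
A unit hogging moment at B produces rotation L₁/(3EI) + L₂/(3EI) = 6.433/EI.
Compatibility: M_B·(L₁+L₂)/(3EI) = θ_0, giving M_B = 286.8 kN·m (hogging).
Span AB, ΣM about A with M_B applied at B: R_B^{AB}·11.8 = 802 + 286.8, so R_B^{AB} = 92.28 kN and R_A = 220 − 92.28 = 127.7 kN.
Span BC, ΣM about C: R_B^{BC}·7.5 = 760.9 + 286.8, so R_B^{BC} = 139.7 kN and R_C = 202.9 − 139.7 = 63.2 kN.
R_B = 92.28 + 139.7 = 232 kN.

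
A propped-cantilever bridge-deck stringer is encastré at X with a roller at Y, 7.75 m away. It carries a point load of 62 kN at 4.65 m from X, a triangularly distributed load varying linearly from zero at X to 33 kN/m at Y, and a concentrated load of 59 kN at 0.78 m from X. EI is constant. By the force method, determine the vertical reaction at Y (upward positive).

Release the roller at Y. Primary structure: cantilever fixed at X.
Primary-structure tip deflection at Y by superposition:
  point load 62 at a = 4.65: Pa²(3L − a)/(6EI) = 4156/EI
  triangular load, peak 33 at the free end: 11w₀L⁴/(120EI) = 10913/EI
  point load 59 at a = 0.78: Pa²(3L − a)/(6EI) = 134.4/EI
  δ_0 = 15203/EI
Tip deflection under a unit load at Y: L³/(3EI) = 155.2/EI.
The prop prevents deflection at Y: R_Y = δ_0/δ_{YY} = 15203/155.2 = 97.98 kN.

R_Y = 97.98 kN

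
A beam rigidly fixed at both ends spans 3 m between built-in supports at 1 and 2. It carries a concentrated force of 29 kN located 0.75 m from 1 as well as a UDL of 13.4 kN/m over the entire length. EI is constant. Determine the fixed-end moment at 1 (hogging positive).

Release both end moments; the primary structure is a simply-supported span 12 with redundants M_1 and M_2.
On the primary (simply-supported) span, the end slopes from the loading are:
  at 1: point load 29 at a = 0.75: Pab(L + b)/(6LEI) = 14.27/EI
  at 2: point load 29 at a = 0.75: Pab(L + a)/(6LEI) = 10.2/EI
  at 1: UDL 13.4: wL³/(24EI) = 15.07/EI
  at 2: UDL 13.4: wL³/(24EI) = 15.07/EI
  θ_10 = 29.35/EI,  θ_20 = 25.27/EI
Flexibility coefficients: a unit moment at one end gives L/(3EI) there and L/(6EI) at the far end, so f₁₁ = f₂₂ = 1/EI and f₁₂ = f₂₁ = 0.5/EI.
Compatibility — zero rotation at each built-in end:
  1 M_1 + 0.5 M_2 = 29.35
  0.5 M_1 + 1 M_2 = 25.27
Solving the pair gives M_1 = 22.28 kN·m and M_2 = 14.13 kN·m (hogging).

M_1 = 22.28 kN·m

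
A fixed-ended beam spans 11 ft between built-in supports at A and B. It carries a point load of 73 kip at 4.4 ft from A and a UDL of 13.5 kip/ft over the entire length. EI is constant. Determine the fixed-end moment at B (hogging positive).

Release both end moments; the primary structure is a simply-supported span AB with redundants M_A and M_B.
End rotations of the released simple span under the applied load (×1/EI):
  at A: point load 73 at a = 4.4: Pab(L + b)/(6LEI) = 565.3/EI
  at B: point load 73 at a = 4.4: Pab(L + a)/(6LEI) = 494.6/EI
  at A: UDL 13.5: wL³/(24EI) = 748.7/EI
  at B: UDL 13.5: wL³/(24EI) = 748.7/EI
  θ_A0 = 1314/EI,  θ_B0 = 1243/EI
Flexibility coefficients: a unit moment at one end gives L/(3EI) there and L/(6EI) at the far end, so f₁₁ = f₂₂ = 3.667/EI and f₁₂ = f₂₁ = 1.833/EI.
Compatibility — zero rotation at each built-in end:
  3.667 M_A + 1.833 M_B = 1314
  1.833 M_A + 3.667 M_B = 1243
Solving the pair gives M_A = 251.8 kip·ft and M_B = 213.2 kip·ft (hogging).

M_B = 213.2 kip·ft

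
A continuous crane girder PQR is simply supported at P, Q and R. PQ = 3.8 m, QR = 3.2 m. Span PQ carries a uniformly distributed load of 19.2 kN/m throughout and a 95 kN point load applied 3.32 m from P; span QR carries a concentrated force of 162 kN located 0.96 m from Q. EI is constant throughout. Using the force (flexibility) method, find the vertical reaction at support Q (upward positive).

Take M_Q as the redundant. Released structure: two simple spans PQ and QR with a hinge at Q.
Discontinuity in slope at Q on the released structure — sum the simple-span end rotations:
  span PQ: UDL 19.2: wL³/(24EI) = 43.9/EI
  span PQ: point load 95 at a = 3.32: Pab(L + a)/(6LEI) = 47.28/EI
  span QR: point load 162 at a = 0.96: Pab(L + b)/(6LEI) = 98.7/EI
  relative rotation θ_0 = (91.17 + 98.7)/EI = 189.9/EI
A unit hogging moment at Q produces rotation L₁/(3EI) + L₂/(3EI) = 2.333/EI.
Compatibility: M_Q·(L₁+L₂)/(3EI) = θ_0, giving M_Q = 81.38 kN·m (hogging).
Span PQ, ΣM about P with M_Q applied at Q: R_Q^{PQ}·3.8 = 454 + 81.38, so R_Q^{PQ} = 140.9 kN and R_P = 168 − 140.9 = 27.07 kN.
Span QR, ΣM about R: R_Q^{QR}·3.2 = 362.9 + 81.38, so R_Q^{QR} = 138.8 kN and R_R = 162 − 138.8 = 23.17 kN.
R_Q = 140.9 + 138.8 = 279.7 kN.

R_Q = 279.7 kN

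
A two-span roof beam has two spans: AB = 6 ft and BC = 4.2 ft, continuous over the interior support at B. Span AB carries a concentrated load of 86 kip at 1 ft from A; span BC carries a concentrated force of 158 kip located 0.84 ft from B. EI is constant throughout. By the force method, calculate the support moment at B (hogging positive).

Take M_B as the redundant. Released structure: two simple spans AB and BC with a hinge at B.
End slopes at the hinge B, treating each span as simply supported:
  span AB: point load 86 at a = 1: Pab(L + a)/(6LEI) = 83.61/EI
  span BC: point load 158 at a = 0.84: Pab(L + b)/(6LEI) = 133.8/EI
  relative rotation θ_0 = (83.61 + 133.8)/EI = 217.4/EI
A unit hogging moment at B produces rotation L₁/(3EI) + L₂/(3EI) = 3.4/EI.
Compatibility: M_B·(L₁+L₂)/(3EI) = θ_0, giving M_B = 63.94 kip·ft (hogging).

M_B = 63.94 kip·ft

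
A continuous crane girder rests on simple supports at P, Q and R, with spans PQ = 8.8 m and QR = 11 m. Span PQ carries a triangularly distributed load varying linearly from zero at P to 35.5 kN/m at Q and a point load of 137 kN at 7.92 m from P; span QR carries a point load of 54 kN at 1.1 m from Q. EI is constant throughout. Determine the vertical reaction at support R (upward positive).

R_R = -8.735 kN

Release continuity at Q by inserting a hinge; the redundant is the internal moment M_Q. The primary structure is two simply-supported spans PQ and QR.
Discontinuity in slope at Q on the released structure — sum the simple-span end rotations:
  span PQ: triangular load, peak 35.5: w₀L³/(45EI) = 537.6/EI
  span PQ: point load 137 at a = 7.92: Pab(L + a)/(6LEI) = 302.4/EI
  span QR: point load 54 at a = 1.1: Pab(L + b)/(6LEI) = 186.2/EI
  relative rotation θ_0 = (840 + 186.2)/EI = 1026/EI
A unit hogging moment at Q produces rotation L₁/(3EI) + L₂/(3EI) = 6.6/EI.
Compatibility: M_Q·(L₁+L₂)/(3EI) = θ_0, giving M_Q = 155.5 kN·m (hogging).
Span QR, ΣM about R: R_Q^{QR}·11 = 534.6 + 155.5, so R_Q^{QR} = 62.73 kN and R_R = 54 − 62.73 = -8.735 kN.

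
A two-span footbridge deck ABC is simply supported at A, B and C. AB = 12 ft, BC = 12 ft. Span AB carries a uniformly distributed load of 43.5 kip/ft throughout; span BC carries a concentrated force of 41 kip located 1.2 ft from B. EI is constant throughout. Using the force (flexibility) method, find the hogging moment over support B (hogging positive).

M_B = 412.5 kip·ft

Release continuity at B by inserting a hinge; the redundant is the internal moment M_B. The primary structure is two simply-supported spans AB and BC.
Rotations at B on the released spans (each span's end-slope, ×1/EI):
  span AB: UDL 43.5: wL³/(24EI) = 3132/EI
  span BC: point load 41 at a = 1.2: Pab(L + b)/(6LEI) = 168.3/EI
  relative rotation θ_0 = (3132 + 168.3)/EI = 3300/EI
A unit hogging moment at B produces rotation L₁/(3EI) + L₂/(3EI) = 8/EI.
Slope continuity at B: θ_0 = M_B·8/EI, so M_B = 3300/8 = 412.5 kip·ft (hogging).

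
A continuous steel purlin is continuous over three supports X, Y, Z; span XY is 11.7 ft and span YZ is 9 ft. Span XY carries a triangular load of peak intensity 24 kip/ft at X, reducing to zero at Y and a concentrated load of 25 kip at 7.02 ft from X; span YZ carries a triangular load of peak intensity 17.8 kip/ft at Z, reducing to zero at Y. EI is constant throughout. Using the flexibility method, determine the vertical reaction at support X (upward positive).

Release continuity at Y by inserting a hinge; the redundant is the internal moment M_Y. The primary structure is two simply-supported spans XY and YZ.
Discontinuity in slope at Y on the released structure — sum the simple-span end rotations:
  span XY: triangular load, peak 24: 7w₀L³/(360EI) = 747.4/EI
  span XY: point load 25 at a = 7.02: Pab(L + a)/(6LEI) = 219/EI
  span YZ: triangular load, peak 17.8: 7w₀L³/(360EI) = 252.3/EI
  relative rotation θ_0 = (966.4 + 252.3)/EI = 1219/EI
A unit hogging moment at Y produces rotation L₁/(3EI) + L₂/(3EI) = 6.9/EI.
Slope continuity at Y: θ_0 = M_Y·6.9/EI, so M_Y = 1219/6.9 = 176.6 kip·ft (hogging).
Span XY, ΣM about X with M_Y applied at Y: R_Y^{XY}·11.7 = 723.1 + 176.6, so R_Y^{XY} = 76.9 kip and R_X = 165.4 − 76.9 = 88.5 kip.

R_X = 88.5 kip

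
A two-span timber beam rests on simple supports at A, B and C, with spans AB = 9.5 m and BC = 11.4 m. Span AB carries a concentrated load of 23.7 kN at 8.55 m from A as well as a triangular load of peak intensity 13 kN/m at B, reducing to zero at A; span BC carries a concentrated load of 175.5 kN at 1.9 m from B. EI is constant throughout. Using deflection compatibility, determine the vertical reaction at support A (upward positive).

R_A = 3.665 kN

Insert a hinge at B; M_B is the redundant, and each span becomes simply supported.
Discontinuity in slope at B on the released structure — sum the simple-span end rotations:
  span AB: point load 23.7 at a = 8.55: Pab(L + a)/(6LEI) = 60.96/EI
  span AB: triangular load, peak 13: w₀L³/(45EI) = 247.7/EI
  span BC: point load 175.5 at a = 1.9: Pab(L + b)/(6LEI) = 967.9/EI
  relative rotation θ_0 = (308.6 + 967.9)/EI = 1277/EI
A unit hogging moment at B produces rotation L₁/(3EI) + L₂/(3EI) = 6.967/EI.
Compatibility: M_B·(L₁+L₂)/(3EI) = θ_0, giving M_B = 183.2 kN·m (hogging).
Span AB, ΣM about A with M_B applied at B: R_B^{AB}·9.5 = 593.7 + 183.2, so R_B^{AB} = 81.79 kN and R_A = 85.45 − 81.79 = 3.665 kN.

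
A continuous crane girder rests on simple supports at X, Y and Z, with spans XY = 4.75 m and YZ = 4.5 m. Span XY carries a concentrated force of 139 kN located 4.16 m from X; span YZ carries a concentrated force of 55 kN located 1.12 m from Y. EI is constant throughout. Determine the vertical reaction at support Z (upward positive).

Take M_Y as the redundant. Released structure: two simple spans XY and YZ with a hinge at Y.
End slopes at the hinge Y, treating each span as simply supported:
  span XY: point load 139 at a = 4.16: Pab(L + a)/(6LEI) = 106.7/EI
  span YZ: point load 55 at a = 1.12: Pab(L + b)/(6LEI) = 60.77/EI
  relative rotation θ_0 = (106.7 + 60.77)/EI = 167.4/EI
A unit hogging moment at Y produces rotation L₁/(3EI) + L₂/(3EI) = 3.083/EI.
Slope continuity at Y: θ_0 = M_Y·3.083/EI, so M_Y = 167.4/3.083 = 54.3 kN·m (hogging).
Span YZ, ΣM about Z: R_Y^{YZ}·4.5 = 185.9 + 54.3, so R_Y^{YZ} = 53.38 kN and R_Z = 55 − 53.38 = 1.622 kN.

R_Z = 1.622 kN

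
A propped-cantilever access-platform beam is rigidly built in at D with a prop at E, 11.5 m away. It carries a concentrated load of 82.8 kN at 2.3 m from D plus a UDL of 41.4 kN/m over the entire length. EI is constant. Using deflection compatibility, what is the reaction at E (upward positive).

Take the reaction at E as the redundant and release it; the primary structure is a cantilever fixed at D.
Deflection at E on the released cantilever, summing each load's contribution:
  point load 82.8 at a = 2.3: Pa²(3L − a)/(6EI) = 2351/EI
  UDL 41.4: wL⁴/(8EI) = 90511/EI
  δ_0 = 92862/EI
Flexibility coefficient — unit upward force at E: δ_{EE} = L³/(3EI) = 507/EI.
The prop prevents deflection at E: R_E = δ_0/δ_{EE} = 92862/507 = 183.2 kN.

R_E = 183.2 kN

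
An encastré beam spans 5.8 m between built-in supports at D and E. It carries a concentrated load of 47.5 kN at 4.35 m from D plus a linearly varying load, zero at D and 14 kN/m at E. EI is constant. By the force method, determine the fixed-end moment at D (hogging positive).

Release both end moments; the primary structure is a simply-supported span DE with redundants M_D and M_E.
Simple-span end rotations at D and E under the given loads:
  at D: point load 47.5 at a = 4.35: Pab(L + b)/(6LEI) = 62.42/EI
  at E: point load 47.5 at a = 4.35: Pab(L + a)/(6LEI) = 87.39/EI
  at D: triangular load, peak 14: 7w₀L³/(360EI) = 53.11/EI
  at E: triangular load, peak 14: w₀L³/(45EI) = 60.7/EI
  θ_D0 = 115.5/EI,  θ_E0 = 148.1/EI
Flexibility coefficients: a unit moment at one end gives L/(3EI) there and L/(6EI) at the far end, so f₁₁ = f₂₂ = 1.933/EI and f₁₂ = f₂₁ = 0.9667/EI.
Compatibility — zero rotation at each built-in end:
  1.933 M_D + 0.9667 M_E = 115.5
  0.9667 M_D + 1.933 M_E = 148.1
Solving the pair gives M_D = 28.61 kN·m and M_E = 62.29 kN·m (hogging).

M_D = 28.61 kN·m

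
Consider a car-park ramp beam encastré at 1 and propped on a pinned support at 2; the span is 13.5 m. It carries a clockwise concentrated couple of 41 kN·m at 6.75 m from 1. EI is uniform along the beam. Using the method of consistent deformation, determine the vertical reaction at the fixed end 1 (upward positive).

Take the reaction at 2 as the redundant and release it; the primary structure is a cantilever fixed at 1.
Downward deflection at the released point 2 due to the loads:
  clockwise couple 41 at a = 6.75: M₀a(2L − a)/(2EI) = 2802/EI
Tip deflection under a unit load at 2: L³/(3EI) = 820.1/EI.
Compatibility at 2: δ_0 − R_2·δ_{22} = 0, so R_2 = 2802/820.1 = 3.417 kN.
Vertical equilibrium: R_1 = ΣP − R_2 = 0 − 3.417 = -3.417 kN.

R_1 = -3.417 kN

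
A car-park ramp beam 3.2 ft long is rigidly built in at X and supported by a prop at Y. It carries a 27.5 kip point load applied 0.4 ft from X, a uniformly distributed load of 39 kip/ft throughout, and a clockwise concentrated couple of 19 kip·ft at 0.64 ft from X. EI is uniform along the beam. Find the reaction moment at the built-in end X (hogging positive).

M_X = 67.68 kip·ft

Release the roller at Y. Primary structure: cantilever fixed at X.
Primary-structure tip deflection at Y by superposition:
  point load 27.5 at a = 0.4: Pa²(3L − a)/(6EI) = 6.747/EI
  UDL 39: wL⁴/(8EI) = 511.2/EI
  clockwise couple 19 at a = 0.64: M₀a(2L − a)/(2EI) = 35.02/EI
  δ_0 = 552.9/EI
Tip deflection under a unit load at Y: L³/(3EI) = 10.92/EI.
The prop prevents deflection at Y: R_Y = δ_0/δ_{YY} = 552.9/10.92 = 50.62 kip.
Moment equilibrium about X: M_X = Σ(load moments about X) − R_Y·L = 229.7 − 50.62×3.2 = 67.68 kip·ft.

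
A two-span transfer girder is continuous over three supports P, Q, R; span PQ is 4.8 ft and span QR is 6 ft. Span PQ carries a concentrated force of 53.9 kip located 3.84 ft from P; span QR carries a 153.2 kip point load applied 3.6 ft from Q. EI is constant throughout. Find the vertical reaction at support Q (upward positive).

Release continuity at Q by inserting a hinge; the redundant is the internal moment M_Q. The primary structure is two simply-supported spans PQ and QR.
Discontinuity in slope at Q on the released structure — sum the simple-span end rotations:
  span PQ: point load 53.9 at a = 3.84: Pab(L + a)/(6LEI) = 59.61/EI
  span QR: point load 153.2 at a = 3.6: Pab(L + b)/(6LEI) = 308.9/EI
  relative rotation θ_0 = (59.61 + 308.9)/EI = 368.5/EI
A unit hogging moment at Q produces rotation L₁/(3EI) + L₂/(3EI) = 3.6/EI.
Compatibility: M_Q·(L₁+L₂)/(3EI) = θ_0, giving M_Q = 102.4 kip·ft (hogging).
Span PQ, ΣM about P with M_Q applied at Q: R_Q^{PQ}·4.8 = 207 + 102.4, so R_Q^{PQ} = 64.44 kip and R_P = 53.9 − 64.44 = -10.54 kip.
Span QR, ΣM about R: R_Q^{QR}·6 = 367.7 + 102.4, so R_Q^{QR} = 78.34 kip and R_R = 153.2 − 78.34 = 74.86 kip.
R_Q = 64.44 + 78.34 = 142.8 kip.

R_Q = 142.8 kip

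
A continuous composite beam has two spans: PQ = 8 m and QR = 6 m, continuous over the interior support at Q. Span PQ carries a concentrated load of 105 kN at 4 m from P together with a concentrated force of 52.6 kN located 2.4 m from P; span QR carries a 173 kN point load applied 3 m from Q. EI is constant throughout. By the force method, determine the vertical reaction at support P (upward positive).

R_P = 63.54 kN

Take M_Q as the redundant. Released structure: two simple spans PQ and QR with a hinge at Q.
Discontinuity in slope at Q on the released structure — sum the simple-span end rotations:
  span PQ: point load 105 at a = 4: Pab(L + a)/(6LEI) = 420/EI
  span PQ: point load 52.6 at a = 2.4: Pab(L + a)/(6LEI) = 153.2/EI
  span QR: point load 173 at a = 3: Pab(L + b)/(6LEI) = 389.2/EI
  relative rotation θ_0 = (573.2 + 389.2)/EI = 962.4/EI
A unit hogging moment at Q produces rotation L₁/(3EI) + L₂/(3EI) = 4.667/EI.
Slope continuity at Q: θ_0 = M_Q·4.667/EI, so M_Q = 962.4/4.667 = 206.2 kN·m (hogging).
Span PQ, ΣM about P with M_Q applied at Q: R_Q^{PQ}·8 = 546.2 + 206.2, so R_Q^{PQ} = 94.06 kN and R_P = 157.6 − 94.06 = 63.54 kN.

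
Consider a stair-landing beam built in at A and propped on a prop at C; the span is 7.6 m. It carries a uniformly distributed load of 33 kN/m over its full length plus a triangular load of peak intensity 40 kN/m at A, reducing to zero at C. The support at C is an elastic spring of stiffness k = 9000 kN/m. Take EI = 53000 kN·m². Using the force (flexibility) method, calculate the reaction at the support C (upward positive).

Choose R_C as the redundant. The primary structure is the cantilever fixed at A.
Free-end deflection of the primary structure under the applied loading (downward +):
  UDL 33: wL⁴/(8EI) = 13762/EI
  triangular load, peak 40 at the fixed end: w₀L⁴/(30EI) = 4448/EI
  δ_0 = 18210/EI
Tip deflection under a unit load at C: L³/(3EI) = 146.3/EI.
With EI = 53000 kN·m²: δ_0 = 0.34359 m and δ_{CC} = 0.002761 m/kN.
Compatibility — the spring shortens by R_C/k under the reaction it provides: δ_0 − R_C·δ_{CC} = R_C/k. With 1/k = 0.000111 m/kN, R_C = δ_0 / (δ_{CC} + 1/k) = 0.34359 / (0.002761 + 0.000111) = 119.6 kN.

R_C = 119.6 kN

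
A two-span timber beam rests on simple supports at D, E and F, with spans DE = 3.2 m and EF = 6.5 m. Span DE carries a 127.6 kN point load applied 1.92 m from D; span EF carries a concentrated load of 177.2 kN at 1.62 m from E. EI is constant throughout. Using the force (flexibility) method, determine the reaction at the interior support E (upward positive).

R_E = 280.6 kN

Take M_E as the redundant. Released structure: two simple spans DE and EF with a hinge at E.
Rotations at E on the released spans (each span's end-slope, ×1/EI):
  span DE: point load 127.6 at a = 1.92: Pab(L + a)/(6LEI) = 83.62/EI
  span EF: point load 177.2 at a = 1.62: Pab(L + b)/(6LEI) = 408.8/EI
  relative rotation θ_0 = (83.62 + 408.8)/EI = 492.4/EI
A unit hogging moment at E produces rotation L₁/(3EI) + L₂/(3EI) = 3.233/EI.
Slope continuity at E: θ_0 = M_E·3.233/EI, so M_E = 492.4/3.233 = 152.3 kN·m (hogging).
Span DE, ΣM about D with M_E applied at E: R_E^{DE}·3.2 = 245 + 152.3, so R_E^{DE} = 124.1 kN and R_D = 127.6 − 124.1 = 3.451 kN.
Span EF, ΣM about F: R_E^{EF}·6.5 = 864.7 + 152.3, so R_E^{EF} = 156.5 kN and R_F = 177.2 − 156.5 = 20.74 kN.
R_E = 124.1 + 156.5 = 280.6 kN.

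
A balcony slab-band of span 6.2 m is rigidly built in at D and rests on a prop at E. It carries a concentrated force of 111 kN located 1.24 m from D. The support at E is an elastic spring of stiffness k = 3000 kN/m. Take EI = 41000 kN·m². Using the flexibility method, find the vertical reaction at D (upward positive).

R_D = 105.7 kN

Release the roller at E. Primary structure: cantilever fixed at D.
Free-end deflection of the primary structure under the applied loading (downward +):
  point load 111 at a = 1.24: Pa²(3L − a)/(6EI) = 493.8/EI
Tip deflection under a unit load at E: L³/(3EI) = 79.44/EI.
With EI = 41000 kN·m²: δ_0 = 0.012044 m and δ_{EE} = 0.001938 m/kN.
Compatibility — the spring shortens by R_E/k under the reaction it provides: δ_0 − R_E·δ_{EE} = R_E/k. With 1/k = 0.000333 m/kN, R_E = δ_0 / (δ_{EE} + 1/k) = 0.012044 / (0.001938 + 0.000333) = 5.304 kN.
Vertical equilibrium: R_D = ΣP − R_E = 111 − 5.304 = 105.7 kN.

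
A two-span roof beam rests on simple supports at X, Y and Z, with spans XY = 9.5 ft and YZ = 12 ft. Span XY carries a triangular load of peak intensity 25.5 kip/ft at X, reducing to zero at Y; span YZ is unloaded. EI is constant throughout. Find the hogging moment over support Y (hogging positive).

M_Y = 59.32 kip·ft

Release continuity at Y by inserting a hinge; the redundant is the internal moment M_Y. The primary structure is two simply-supported spans XY and YZ.
Discontinuity in slope at Y on the released structure — sum the simple-span end rotations:
  span XY: triangular load, peak 25.5: 7w₀L³/(360EI) = 425.1/EI
  relative rotation θ_0 = (425.1 + 0)/EI = 425.1/EI
A unit hogging moment at Y produces rotation L₁/(3EI) + L₂/(3EI) = 7.167/EI.
Slope continuity at Y: θ_0 = M_Y·7.167/EI, so M_Y = 425.1/7.167 = 59.32 kip·ft (hogging).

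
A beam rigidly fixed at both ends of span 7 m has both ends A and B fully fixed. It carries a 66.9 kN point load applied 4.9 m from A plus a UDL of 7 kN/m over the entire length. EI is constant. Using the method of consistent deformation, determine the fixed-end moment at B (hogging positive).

M_B = 97.42 kN·m

Take the two fixed-end moments M_A, M_B as redundants; the released structure is the simple span AB.
Simple-span end rotations at A and B under the given loads:
  at A: point load 66.9 at a = 4.9: Pab(L + b)/(6LEI) = 149.2/EI
  at B: point load 66.9 at a = 4.9: Pab(L + a)/(6LEI) = 195/EI
  at A: UDL 7: wL³/(24EI) = 100/EI
  at B: UDL 7: wL³/(24EI) = 100/EI
  θ_A0 = 249.2/EI,  θ_B0 = 295.1/EI
Flexibility coefficients: a unit moment at one end gives L/(3EI) there and L/(6EI) at the far end, so f₁₁ = f₂₂ = 2.333/EI and f₁₂ = f₂₁ = 1.167/EI.
Compatibility — zero rotation at each built-in end:
  2.333 M_A + 1.167 M_B = 249.2
  1.167 M_A + 2.333 M_B = 295.1
Solving the pair gives M_A = 58.09 kN·m and M_B = 97.42 kN·m (hogging).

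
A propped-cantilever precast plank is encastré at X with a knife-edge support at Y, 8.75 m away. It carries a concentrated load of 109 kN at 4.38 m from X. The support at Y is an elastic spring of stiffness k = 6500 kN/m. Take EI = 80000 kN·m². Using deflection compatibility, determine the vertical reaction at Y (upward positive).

Release the roller at Y. Primary structure: cantilever fixed at X.
Free-end deflection of the primary structure under the applied loading (downward +):
  point load 109 at a = 4.38: Pa²(3L − a)/(6EI) = 7622/EI
Tip deflection under a unit load at Y: L³/(3EI) = 223.3/EI.
With EI = 80000 kN·m²: δ_0 = 0.095276 m and δ_{YY} = 0.002791 m/kN.
Compatibility — the spring shortens by R_Y/k under the reaction it provides: δ_0 − R_Y·δ_{YY} = R_Y/k. With 1/k = 0.000154 m/kN, R_Y = δ_0 / (δ_{YY} + 1/k) = 0.095276 / (0.002791 + 0.000154) = 32.35 kN.

R_Y = 32.35 kN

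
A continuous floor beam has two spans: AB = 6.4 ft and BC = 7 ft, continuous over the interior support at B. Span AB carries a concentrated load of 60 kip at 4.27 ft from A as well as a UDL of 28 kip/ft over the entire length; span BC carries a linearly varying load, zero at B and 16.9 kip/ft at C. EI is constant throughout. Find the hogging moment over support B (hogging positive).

Take M_B as the redundant. Released structure: two simple spans AB and BC with a hinge at B.
Rotations at B on the released spans (each span's end-slope, ×1/EI):
  span AB: point load 60 at a = 4.27: Pab(L + a)/(6LEI) = 151.6/EI
  span AB: UDL 28: wL³/(24EI) = 305.8/EI
  span BC: triangular load, peak 16.9: 7w₀L³/(360EI) = 112.7/EI
  relative rotation θ_0 = (457.5 + 112.7)/EI = 570.2/EI
A unit hogging moment at B produces rotation L₁/(3EI) + L₂/(3EI) = 4.467/EI.
Slope continuity at B: θ_0 = M_B·4.467/EI, so M_B = 570.2/4.467 = 127.7 kip·ft (hogging).

M_B = 127.7 kip·ft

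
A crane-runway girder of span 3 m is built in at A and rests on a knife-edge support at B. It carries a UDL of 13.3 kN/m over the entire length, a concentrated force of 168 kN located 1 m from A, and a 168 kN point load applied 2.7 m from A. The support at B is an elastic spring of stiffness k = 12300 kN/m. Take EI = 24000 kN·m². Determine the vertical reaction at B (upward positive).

Release the roller at B. Primary structure: cantilever fixed at A.
Free-end deflection of the primary structure under the applied loading (downward +):
  UDL 13.3: wL⁴/(8EI) = 134.7/EI
  point load 168 at a = 1: Pa²(3L − a)/(6EI) = 224/EI
  point load 168 at a = 2.7: Pa²(3L − a)/(6EI) = 1286/EI
  δ_0 = 1645/EI
Flexibility coefficient — unit upward force at B: δ_{BB} = L³/(3EI) = 9/EI.
With EI = 24000 kN·m²: δ_0 = 0.068526 m and δ_{BB} = 0.000375 m/kN.
Compatibility — the spring shortens by R_B/k under the reaction it provides: δ_0 − R_B·δ_{BB} = R_B/k. With 1/k = 0.000081 m/kN, R_B = δ_0 / (δ_{BB} + 1/k) = 0.068526 / (0.000375 + 0.000081) = 150.2 kN.

R_B = 150.2 kN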